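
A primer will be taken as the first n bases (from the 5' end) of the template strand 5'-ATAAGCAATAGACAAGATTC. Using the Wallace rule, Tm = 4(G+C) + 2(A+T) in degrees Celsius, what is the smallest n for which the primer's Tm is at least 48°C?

First 18 bases: ATAAGCAATAGACAAGAT → Tm = 46°C (< 48°C)
First 19 bases: ATAAGCAATAGACAAGATT → Tm = 48°C (≥ 48°C)
Since every base adds ≥2°C, Tm only increases with n, so the threshold is first crossed at n = 19.

n = 19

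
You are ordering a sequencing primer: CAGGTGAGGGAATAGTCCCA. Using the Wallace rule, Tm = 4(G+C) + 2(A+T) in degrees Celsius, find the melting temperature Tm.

62°C

Counting bases: C=4, T=3, G=7, A=6
AT pairs contribute 9, GC pairs contribute 11.
Tm = 2×9 + 4×11 = 62°C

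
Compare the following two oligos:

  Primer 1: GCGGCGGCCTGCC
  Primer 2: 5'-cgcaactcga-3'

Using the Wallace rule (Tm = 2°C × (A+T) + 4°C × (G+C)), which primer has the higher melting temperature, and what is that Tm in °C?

Primer 1: A+T=1, G+C=12 → Tm = 2(1)+4(12) = 50°C
Primer 2: A+T=4, G+C=6 → Tm = 2(4)+4(6) = 32°C
50°C vs 32°C → primer 1 is higher.

Primer 1, 50°C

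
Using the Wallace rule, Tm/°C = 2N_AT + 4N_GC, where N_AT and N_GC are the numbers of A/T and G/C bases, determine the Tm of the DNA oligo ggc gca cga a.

34°C

Counting bases: G=4, T=0, C=3, A=3
AT pairs contribute 3, GC pairs contribute 7.
Tm = 4·7 + 2·3 = 28 + 6 = 34°C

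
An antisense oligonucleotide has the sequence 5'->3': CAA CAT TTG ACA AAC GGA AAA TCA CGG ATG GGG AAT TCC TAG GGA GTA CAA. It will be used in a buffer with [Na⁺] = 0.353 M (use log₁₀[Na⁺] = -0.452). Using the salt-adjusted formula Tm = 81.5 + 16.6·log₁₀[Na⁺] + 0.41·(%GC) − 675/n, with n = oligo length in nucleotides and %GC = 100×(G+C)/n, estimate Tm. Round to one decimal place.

Length n = 51. Scanning the sequence gives A=20, T=9, C=9, G=13.
G+C = 22, so %GC = 22/51 × 100 = 43.137%
Salt term: 16.6 × (-0.452) = -7.503
GC term: 0.41 × 43.137 = 17.686; length term: −675/51 = −13.235
Tm = 81.5 + (-7.503) + 17.686 − 13.235 = 78.448 → 78.4°C

78.4°C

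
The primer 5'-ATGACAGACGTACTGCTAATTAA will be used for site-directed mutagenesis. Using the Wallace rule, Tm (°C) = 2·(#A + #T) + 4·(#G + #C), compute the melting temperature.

62°C

Counting bases: C=4, G=4, A=9, T=6
So N_AT = 15 and N_GC = 8.
Tm = 4·8 + 2·15 = 32 + 30 = 62°C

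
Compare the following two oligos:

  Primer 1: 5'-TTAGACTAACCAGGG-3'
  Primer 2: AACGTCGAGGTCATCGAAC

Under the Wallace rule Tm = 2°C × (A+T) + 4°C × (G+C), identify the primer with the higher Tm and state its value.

Primer 1: A+T=8, G+C=7 → Tm = 2(8)+4(7) = 44°C
Primer 2: A+T=9, G+C=10 → Tm = 2(9)+4(10) = 58°C
44°C vs 58°C → primer 2 is higher.

Primer 2, 58°C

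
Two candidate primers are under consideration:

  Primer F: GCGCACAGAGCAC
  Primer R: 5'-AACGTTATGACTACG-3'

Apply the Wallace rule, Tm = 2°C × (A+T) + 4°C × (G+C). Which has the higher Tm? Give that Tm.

Primer F, 44°C

Primer F: A+T=4, G+C=9 → Tm = 2(4)+4(9) = 44°C
Primer R: A+T=9, G+C=6 → Tm = 2(9)+4(6) = 42°C
44°C vs 42°C → primer F is higher.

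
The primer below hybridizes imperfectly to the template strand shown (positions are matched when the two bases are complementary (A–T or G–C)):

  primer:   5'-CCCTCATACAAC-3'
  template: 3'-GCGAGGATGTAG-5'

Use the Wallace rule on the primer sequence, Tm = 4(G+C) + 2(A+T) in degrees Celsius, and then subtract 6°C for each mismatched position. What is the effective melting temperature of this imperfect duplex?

18°C

Primer base counts: A=4, T=2, G=0, C=6 → A+T=6, G+C=6
Perfect-match Tm = 2(6) + 4(6) = 12 + 24 = 36°C
Mismatches (positions where the bases are not complementary): 3 (at positions 2, 6, 11)
Effective Tm = 36 − 3×6 = 36 − 18 = 18°C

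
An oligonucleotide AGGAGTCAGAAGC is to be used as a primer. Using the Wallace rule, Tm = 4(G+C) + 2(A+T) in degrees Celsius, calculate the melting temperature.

40°C

Counting bases: T=1, G=5, A=5, C=2
A+T = 6, G+C = 7
Tm = 4·7 + 2·6 = 28 + 12 = 40°C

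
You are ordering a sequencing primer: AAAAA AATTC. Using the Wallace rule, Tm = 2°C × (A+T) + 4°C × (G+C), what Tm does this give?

Scanning the sequence gives C=1, T=2, G=0, A=7.
So N_AT = 9 and N_GC = 1.
Tm = 2×9 + 4×1 = 22°C

22°C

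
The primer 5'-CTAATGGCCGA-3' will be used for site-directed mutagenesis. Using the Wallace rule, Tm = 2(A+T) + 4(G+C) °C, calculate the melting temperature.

Counting bases: G=3, C=3, A=3, T=2
AT pairs contribute 5, GC pairs contribute 6.
Tm = 2×5 + 4×6 = 34°C

34°C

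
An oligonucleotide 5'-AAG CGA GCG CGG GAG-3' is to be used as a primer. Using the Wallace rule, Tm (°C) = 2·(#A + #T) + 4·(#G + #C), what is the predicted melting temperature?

G=8, T=0, A=4, C=3
AT pairs contribute 4, GC pairs contribute 11.
Tm = 2(4) + 4(11) = 8 + 44 = 52°C

52°C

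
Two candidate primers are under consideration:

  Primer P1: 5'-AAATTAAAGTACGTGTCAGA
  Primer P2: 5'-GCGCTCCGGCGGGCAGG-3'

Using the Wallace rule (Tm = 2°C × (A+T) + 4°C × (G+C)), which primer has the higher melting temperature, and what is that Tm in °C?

Primer P1: A+T=14, G+C=6 → Tm = 2(14)+4(6) = 52°C
Primer P2: A+T=2, G+C=15 → Tm = 2(2)+4(15) = 64°C
52°C vs 64°C → primer P2 is higher.

Primer P2, 64°C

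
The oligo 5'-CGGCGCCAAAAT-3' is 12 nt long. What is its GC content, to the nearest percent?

58%

C=4, A=4, G=3, T=1
G+C = 3 + 4 = 7 out of 12 bases
%GC = 7/12 × 100 = 58.33% ≈ 58%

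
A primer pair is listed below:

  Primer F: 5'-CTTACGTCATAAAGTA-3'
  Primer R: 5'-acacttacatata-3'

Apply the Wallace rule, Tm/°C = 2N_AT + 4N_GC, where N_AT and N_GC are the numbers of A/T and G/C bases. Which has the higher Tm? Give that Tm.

Primer F, 42°C

Primer F: A+T=11, G+C=5 → Tm = 2(11)+4(5) = 42°C
Primer R: A+T=10, G+C=3 → Tm = 2(10)+4(3) = 32°C
42°C vs 32°C → primer F is higher.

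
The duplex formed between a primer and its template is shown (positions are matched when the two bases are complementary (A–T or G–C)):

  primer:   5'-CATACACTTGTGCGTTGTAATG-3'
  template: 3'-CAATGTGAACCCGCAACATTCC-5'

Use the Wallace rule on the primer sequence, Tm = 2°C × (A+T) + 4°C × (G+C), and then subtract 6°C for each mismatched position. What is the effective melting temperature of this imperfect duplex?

38°C

Primer base counts: A=5, T=8, G=5, C=4 → A+T=13, G+C=9
Perfect-match Tm = 2(13) + 4(9) = 26 + 36 = 62°C
Mismatches (positions where the bases are not complementary): 4 (at positions 1, 2, 11, 21)
Effective Tm = 62 − 4×6 = 62 − 24 = 38°C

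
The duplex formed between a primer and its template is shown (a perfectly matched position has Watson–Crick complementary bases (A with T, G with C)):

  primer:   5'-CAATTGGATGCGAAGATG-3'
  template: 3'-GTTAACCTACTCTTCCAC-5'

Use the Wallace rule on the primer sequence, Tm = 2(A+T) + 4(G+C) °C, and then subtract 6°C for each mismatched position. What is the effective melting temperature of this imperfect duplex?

Primer base counts: A=6, T=4, G=6, C=2 → A+T=10, G+C=8
Perfect-match Tm = 2(10) + 4(8) = 20 + 32 = 52°C
Mismatches (positions where the bases are not complementary): 2 (at positions 11, 16)
Effective Tm = 52 − 2×6 = 52 − 12 = 40°C

40°C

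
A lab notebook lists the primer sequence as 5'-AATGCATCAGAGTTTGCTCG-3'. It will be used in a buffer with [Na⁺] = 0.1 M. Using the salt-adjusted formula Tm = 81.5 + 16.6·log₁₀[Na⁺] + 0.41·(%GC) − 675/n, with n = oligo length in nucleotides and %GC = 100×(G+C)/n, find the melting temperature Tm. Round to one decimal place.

Length n = 20. Counting bases: A=5, G=5, C=4, T=6
G+C = 9, so %GC = 9/20 × 100 = 45%
Salt term: 16.6 × (-1) = -16.6
GC term: 0.41 × 45 = 18.45; length term: −675/20 = −33.75
Tm = 81.5 + (-16.6) + 18.45 − 33.75 = 49.6 → 49.6°C

49.6°C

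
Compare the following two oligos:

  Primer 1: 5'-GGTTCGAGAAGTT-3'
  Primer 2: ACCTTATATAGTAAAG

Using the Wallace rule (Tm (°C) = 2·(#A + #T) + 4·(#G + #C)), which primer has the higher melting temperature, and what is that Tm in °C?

Primer 2, 40°C

Primer 1: A+T=7, G+C=6 → Tm = 2(7)+4(6) = 38°C
Primer 2: A+T=12, G+C=4 → Tm = 2(12)+4(4) = 40°C
38°C vs 40°C → primer 2 is higher.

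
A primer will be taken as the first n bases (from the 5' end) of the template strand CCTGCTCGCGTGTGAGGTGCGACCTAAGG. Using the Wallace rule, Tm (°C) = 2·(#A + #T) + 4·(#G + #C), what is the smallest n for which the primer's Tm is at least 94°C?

n = 29

First 28 bases: CCTGCTCGCGTGTGAGGTGCGACCTAAG → Tm = 92°C (< 94°C)
First 29 bases: CCTGCTCGCGTGTGAGGTGCGACCTAAGG → Tm = 96°C (≥ 94°C)
Each additional base adds 2°C (A/T) or 4°C (G/C), so Tm is non-decreasing in n; n = 29 is the first length to reach 94°C.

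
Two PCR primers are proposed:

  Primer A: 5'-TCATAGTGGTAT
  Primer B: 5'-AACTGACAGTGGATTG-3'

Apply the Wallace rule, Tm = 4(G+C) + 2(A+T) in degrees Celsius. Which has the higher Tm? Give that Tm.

Primer B, 46°C

Primer A: A+T=8, G+C=4 → Tm = 2(8)+4(4) = 32°C
Primer B: A+T=9, G+C=7 → Tm = 2(9)+4(7) = 46°C
32°C vs 46°C → primer B is higher.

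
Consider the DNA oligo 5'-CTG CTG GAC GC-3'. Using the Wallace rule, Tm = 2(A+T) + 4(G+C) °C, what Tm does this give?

Counting bases: C=4, G=4, T=2, A=1
AT pairs contribute 3, GC pairs contribute 8.
Tm = 2×3 + 4×8 = 38°C

38°C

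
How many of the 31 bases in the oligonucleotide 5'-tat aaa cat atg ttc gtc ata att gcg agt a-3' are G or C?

Scanning the sequence gives T=11, G=5, A=11, C=4.
G+C = 5 + 4 = 9

9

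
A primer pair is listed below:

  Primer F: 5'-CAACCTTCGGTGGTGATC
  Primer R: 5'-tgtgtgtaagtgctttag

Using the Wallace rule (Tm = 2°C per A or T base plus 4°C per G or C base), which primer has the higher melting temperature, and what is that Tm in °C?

Primer F, 56°C

Primer F: A+T=8, G+C=10 → Tm = 2(8)+4(10) = 56°C
Primer R: A+T=11, G+C=7 → Tm = 2(11)+4(7) = 50°C
56°C vs 50°C → primer F is higher.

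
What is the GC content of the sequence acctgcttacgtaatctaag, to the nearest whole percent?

40%

T=6, C=5, A=6, G=3
G+C = 3 + 5 = 8 out of 20 bases
%GC = 8/20 × 100 = 40% ≈ 40%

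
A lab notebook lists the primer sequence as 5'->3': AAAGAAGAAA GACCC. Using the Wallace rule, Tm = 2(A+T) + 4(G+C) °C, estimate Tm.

Scanning the sequence gives A=9, G=3, T=0, C=3.
A+T = 9, G+C = 6
Tm = 2(9) + 4(6) = 18 + 24 = 42°C

42°C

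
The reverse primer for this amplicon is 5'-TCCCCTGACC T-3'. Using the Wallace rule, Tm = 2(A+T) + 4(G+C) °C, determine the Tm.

36°C

Base counts: G=1, C=6, A=1, T=3
So N_AT = 4 and N_GC = 7.
Tm = 4·7 + 2·4 = 28 + 8 = 36°C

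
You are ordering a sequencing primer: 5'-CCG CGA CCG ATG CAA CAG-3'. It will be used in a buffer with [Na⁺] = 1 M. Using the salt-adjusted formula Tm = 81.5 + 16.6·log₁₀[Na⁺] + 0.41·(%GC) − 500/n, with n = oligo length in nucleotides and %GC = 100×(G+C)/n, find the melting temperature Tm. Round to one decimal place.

81.1°C

Length n = 18. G=5, T=1, C=7, A=5
G+C = 12, so %GC = 12/18 × 100 = 66.667%
Salt term: 16.6 × (0) = 0
GC term: 0.41 × 66.667 = 27.333; length term: −500/18 = −27.778
Tm = 81.5 + (0) + 27.333 − 27.778 = 81.055 → 81.1°C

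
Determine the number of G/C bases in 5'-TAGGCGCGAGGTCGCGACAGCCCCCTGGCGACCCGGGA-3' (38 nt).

Scanning the sequence gives A=6, C=14, G=15, T=3.
Total G or C: 15 + 14 = 29

29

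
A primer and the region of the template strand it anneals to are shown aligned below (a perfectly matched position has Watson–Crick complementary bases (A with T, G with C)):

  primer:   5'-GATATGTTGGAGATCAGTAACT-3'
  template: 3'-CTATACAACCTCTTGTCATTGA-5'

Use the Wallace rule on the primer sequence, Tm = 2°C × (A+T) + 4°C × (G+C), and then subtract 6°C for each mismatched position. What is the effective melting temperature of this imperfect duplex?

Primer base counts: A=7, T=7, G=6, C=2 → A+T=14, G+C=8
Perfect-match Tm = 2(14) + 4(8) = 28 + 32 = 60°C
Mismatches (positions where the bases are not complementary): 1 (at position 14)
Effective Tm = 60 − 1×6 = 60 − 6 = 54°C

54°C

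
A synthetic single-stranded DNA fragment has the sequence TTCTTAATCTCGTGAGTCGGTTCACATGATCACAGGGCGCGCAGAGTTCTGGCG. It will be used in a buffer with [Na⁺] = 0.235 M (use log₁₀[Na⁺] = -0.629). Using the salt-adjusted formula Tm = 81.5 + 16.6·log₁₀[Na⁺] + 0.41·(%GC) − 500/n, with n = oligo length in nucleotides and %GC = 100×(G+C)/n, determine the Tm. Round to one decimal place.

83.8°C

Length n = 54. Base counts: A=10, C=13, G=16, T=15
G+C = 29, so %GC = 29/54 × 100 = 53.704%
Salt term: 16.6 × (-0.629) = -10.441
GC term: 0.41 × 53.704 = 22.019; length term: −500/54 = −9.259
Tm = 81.5 + (-10.441) + 22.019 − 9.259 = 83.819 → 83.8°C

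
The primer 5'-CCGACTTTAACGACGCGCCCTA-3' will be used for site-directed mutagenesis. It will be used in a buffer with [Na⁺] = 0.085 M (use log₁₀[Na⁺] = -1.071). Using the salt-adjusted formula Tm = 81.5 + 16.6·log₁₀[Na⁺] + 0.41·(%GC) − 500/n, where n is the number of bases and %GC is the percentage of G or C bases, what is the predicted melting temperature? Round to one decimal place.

65.2°C

Length n = 22. Scanning the sequence gives G=4, C=9, T=4, A=5.
G+C = 13, so %GC = 13/22 × 100 = 59.091%
Salt term: 16.6 × (-1.071) = -17.779
GC term: 0.41 × 59.091 = 24.227; length term: −500/22 = −22.727
Tm = 81.5 + (-17.779) + 24.227 − 22.727 = 65.221 → 65.2°C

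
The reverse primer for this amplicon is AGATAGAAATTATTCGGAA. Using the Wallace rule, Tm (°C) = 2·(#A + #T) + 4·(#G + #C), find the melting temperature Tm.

48°C

Base counts: T=5, G=4, C=1, A=9
AT pairs contribute 14, GC pairs contribute 5.
Tm = 2(14) + 4(5) = 28 + 20 = 48°C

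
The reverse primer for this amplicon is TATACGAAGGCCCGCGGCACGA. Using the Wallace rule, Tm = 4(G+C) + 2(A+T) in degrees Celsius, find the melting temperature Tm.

Base counts: A=6, C=7, G=7, T=2
A+T = 8, G+C = 14
Tm = 4·14 + 2·8 = 56 + 16 = 72°C

72°C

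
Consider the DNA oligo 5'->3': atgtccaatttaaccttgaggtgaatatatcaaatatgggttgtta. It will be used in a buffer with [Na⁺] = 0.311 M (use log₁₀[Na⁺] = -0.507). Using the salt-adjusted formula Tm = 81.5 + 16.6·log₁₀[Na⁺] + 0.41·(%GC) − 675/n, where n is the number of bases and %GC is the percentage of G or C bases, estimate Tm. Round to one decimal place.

70.9°C

Length n = 46. Base counts: T=17, A=15, C=5, G=9
G+C = 14, so %GC = 14/46 × 100 = 30.435%
Salt term: 16.6 × (-0.507) = -8.416
GC term: 0.41 × 30.435 = 12.478; length term: −675/46 = −14.674
Tm = 81.5 + (-8.416) + 12.478 − 14.674 = 70.888 → 70.9°C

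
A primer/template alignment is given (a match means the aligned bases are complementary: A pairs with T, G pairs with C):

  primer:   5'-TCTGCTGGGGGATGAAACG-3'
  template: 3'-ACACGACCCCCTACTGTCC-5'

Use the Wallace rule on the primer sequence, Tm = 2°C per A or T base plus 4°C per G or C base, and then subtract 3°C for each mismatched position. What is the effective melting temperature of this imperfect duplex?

51°C

Primer base counts: A=4, T=4, G=8, C=3 → A+T=8, G+C=11
Perfect-match Tm = 2(8) + 4(11) = 16 + 44 = 60°C
Mismatches (positions where the bases are not complementary): 3 (at positions 2, 16, 18)
Effective Tm = 60 − 3×3 = 60 − 9 = 51°C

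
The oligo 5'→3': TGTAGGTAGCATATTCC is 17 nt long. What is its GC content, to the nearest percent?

Counting bases: C=3, T=6, G=4, A=4
G+C = 4 + 3 = 7 out of 17 bases
%GC = 7/17 × 100 = 41.18% ≈ 41%

41%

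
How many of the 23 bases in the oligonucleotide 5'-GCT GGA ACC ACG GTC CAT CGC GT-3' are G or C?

15

Counting bases: A=4, T=4, C=8, G=7
Total G or C: 7 + 8 = 15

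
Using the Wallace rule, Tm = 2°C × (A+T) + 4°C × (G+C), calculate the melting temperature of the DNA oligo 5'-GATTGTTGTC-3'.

A=1, G=3, C=1, T=5
A+T = 6, G+C = 4
Tm = 2(6) + 4(4) = 12 + 16 = 28°C

28°C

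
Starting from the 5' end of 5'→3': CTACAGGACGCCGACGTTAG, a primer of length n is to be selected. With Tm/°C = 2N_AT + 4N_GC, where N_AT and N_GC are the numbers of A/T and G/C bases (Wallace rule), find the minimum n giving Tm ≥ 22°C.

First 6 bases: CTACAG → Tm = 18°C (< 22°C)
First 7 bases: CTACAGG → Tm = 22°C (≥ 22°C)
Each additional base adds 2°C (A/T) or 4°C (G/C), so Tm is non-decreasing in n; n = 7 is the first length to reach 22°C.

n = 7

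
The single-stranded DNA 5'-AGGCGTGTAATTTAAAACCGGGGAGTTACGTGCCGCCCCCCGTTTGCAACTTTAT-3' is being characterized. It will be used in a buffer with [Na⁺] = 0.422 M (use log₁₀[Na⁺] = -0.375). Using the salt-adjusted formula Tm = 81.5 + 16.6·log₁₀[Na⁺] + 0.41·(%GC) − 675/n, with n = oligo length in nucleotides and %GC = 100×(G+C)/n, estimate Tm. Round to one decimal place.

Length n = 55. C=14, A=12, T=15, G=14
G+C = 28, so %GC = 28/55 × 100 = 50.909%
Salt term: 16.6 × (-0.375) = -6.225
GC term: 0.41 × 50.909 = 20.873; length term: −675/55 = −12.273
Tm = 81.5 + (-6.225) + 20.873 − 12.273 = 83.875 → 83.9°C

83.9°C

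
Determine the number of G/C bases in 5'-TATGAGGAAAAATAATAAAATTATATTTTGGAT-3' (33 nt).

5

T=12, G=5, C=0, A=16
G+C = 5 + 0 = 5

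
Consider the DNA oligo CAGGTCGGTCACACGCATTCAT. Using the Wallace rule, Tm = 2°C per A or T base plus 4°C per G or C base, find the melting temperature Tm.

A=5, T=5, C=7, G=5
So N_AT = 10 and N_GC = 12.
Tm = 2(10) + 4(12) = 20 + 48 = 68°C

68°C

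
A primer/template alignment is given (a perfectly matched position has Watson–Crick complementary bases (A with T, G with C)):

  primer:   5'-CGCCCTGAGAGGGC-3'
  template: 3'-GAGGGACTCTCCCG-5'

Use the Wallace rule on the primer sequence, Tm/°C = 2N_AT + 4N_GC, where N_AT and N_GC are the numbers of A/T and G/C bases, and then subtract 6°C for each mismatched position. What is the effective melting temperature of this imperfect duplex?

Primer base counts: A=2, T=1, G=6, C=5 → A+T=3, G+C=11
Perfect-match Tm = 2(3) + 4(11) = 6 + 44 = 50°C
Mismatches (positions where the bases are not complementary): 1 (at position 2)
Effective Tm = 50 − 1×6 = 50 − 6 = 44°C

44°C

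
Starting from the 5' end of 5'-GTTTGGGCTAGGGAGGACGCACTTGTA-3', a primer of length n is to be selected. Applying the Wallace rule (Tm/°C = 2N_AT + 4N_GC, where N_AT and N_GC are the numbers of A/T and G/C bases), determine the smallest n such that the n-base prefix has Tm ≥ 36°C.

n = 12

First 11 bases: GTTTGGGCTAG → Tm = 34°C (< 36°C)
First 12 bases: GTTTGGGCTAGG → Tm = 38°C (≥ 36°C)
Each additional base adds 2°C (A/T) or 4°C (G/C), so Tm is non-decreasing in n; n = 12 is the first length to reach 36°C.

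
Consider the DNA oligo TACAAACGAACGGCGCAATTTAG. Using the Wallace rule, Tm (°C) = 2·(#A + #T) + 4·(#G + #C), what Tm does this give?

66°C

G=5, A=9, T=4, C=5
AT pairs contribute 13, GC pairs contribute 10.
Tm = 4·10 + 2·13 = 40 + 26 = 66°C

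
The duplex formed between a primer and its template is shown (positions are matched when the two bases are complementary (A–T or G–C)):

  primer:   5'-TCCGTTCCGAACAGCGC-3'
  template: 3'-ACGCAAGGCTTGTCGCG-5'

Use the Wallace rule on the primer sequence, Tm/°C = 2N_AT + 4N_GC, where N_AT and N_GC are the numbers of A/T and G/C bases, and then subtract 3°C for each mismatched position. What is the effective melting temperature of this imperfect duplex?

Primer base counts: A=3, T=3, G=4, C=7 → A+T=6, G+C=11
Perfect-match Tm = 2(6) + 4(11) = 12 + 44 = 56°C
Mismatches (positions where the bases are not complementary): 1 (at position 2)
Effective Tm = 56 − 1×3 = 56 − 3 = 53°C

53°C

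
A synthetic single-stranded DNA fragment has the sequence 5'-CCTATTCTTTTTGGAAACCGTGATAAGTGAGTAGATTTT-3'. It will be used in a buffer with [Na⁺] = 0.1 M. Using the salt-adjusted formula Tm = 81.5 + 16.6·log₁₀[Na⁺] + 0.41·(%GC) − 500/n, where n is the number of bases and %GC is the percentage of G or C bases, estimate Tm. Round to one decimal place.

Length n = 39. Counting bases: G=8, C=5, A=10, T=16
G+C = 13, so %GC = 13/39 × 100 = 33.333%
Salt term: 16.6 × (-1) = -16.6
GC term: 0.41 × 33.333 = 13.667; length term: −500/39 = −12.821
Tm = 81.5 + (-16.6) + 13.667 − 12.821 = 65.746 → 65.7°C

65.7°C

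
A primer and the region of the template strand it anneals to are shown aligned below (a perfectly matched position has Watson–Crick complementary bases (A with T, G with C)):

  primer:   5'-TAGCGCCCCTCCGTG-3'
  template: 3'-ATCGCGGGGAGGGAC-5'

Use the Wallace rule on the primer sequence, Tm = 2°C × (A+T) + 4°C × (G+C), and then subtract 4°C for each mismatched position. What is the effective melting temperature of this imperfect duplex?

Primer base counts: A=1, T=3, G=4, C=7 → A+T=4, G+C=11
Perfect-match Tm = 2(4) + 4(11) = 8 + 44 = 52°C
Mismatches (positions where the bases are not complementary): 1 (at position 13)
Effective Tm = 52 − 1×4 = 52 − 4 = 48°C

48°C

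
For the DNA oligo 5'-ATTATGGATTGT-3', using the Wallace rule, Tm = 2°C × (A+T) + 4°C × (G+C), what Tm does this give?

30°C

A=3, G=3, C=0, T=6
So N_AT = 9 and N_GC = 3.
Tm = 2(9) + 4(3) = 18 + 12 = 30°C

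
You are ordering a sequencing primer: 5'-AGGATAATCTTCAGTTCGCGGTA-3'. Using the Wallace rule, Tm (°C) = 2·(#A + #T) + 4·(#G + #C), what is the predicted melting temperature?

Base counts: A=6, G=6, C=4, T=7
So N_AT = 13 and N_GC = 10.
Tm = 4·10 + 2·13 = 40 + 26 = 66°C

66°C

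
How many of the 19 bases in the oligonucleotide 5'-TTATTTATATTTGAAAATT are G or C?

Base counts: A=7, T=11, C=0, G=1
Total G or C: 1 + 0 = 1

1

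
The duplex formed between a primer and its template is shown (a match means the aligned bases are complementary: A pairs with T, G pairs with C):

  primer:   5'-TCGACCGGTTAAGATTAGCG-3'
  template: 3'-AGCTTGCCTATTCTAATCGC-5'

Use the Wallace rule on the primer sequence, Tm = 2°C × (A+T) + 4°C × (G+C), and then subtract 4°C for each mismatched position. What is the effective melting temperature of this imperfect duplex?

Primer base counts: A=5, T=5, G=6, C=4 → A+T=10, G+C=10
Perfect-match Tm = 2(10) + 4(10) = 20 + 40 = 60°C
Mismatches (positions where the bases are not complementary): 2 (at positions 5, 9)
Effective Tm = 60 − 2×4 = 60 − 8 = 52°C

52°C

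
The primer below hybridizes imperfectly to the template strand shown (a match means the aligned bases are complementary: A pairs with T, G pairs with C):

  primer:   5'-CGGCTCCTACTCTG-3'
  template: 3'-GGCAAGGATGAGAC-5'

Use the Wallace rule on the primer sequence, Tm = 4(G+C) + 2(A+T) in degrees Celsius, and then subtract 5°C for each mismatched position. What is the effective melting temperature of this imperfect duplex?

36°C

Primer base counts: A=1, T=4, G=3, C=6 → A+T=5, G+C=9
Perfect-match Tm = 2(5) + 4(9) = 10 + 36 = 46°C
Mismatches (positions where the bases are not complementary): 2 (at positions 2, 4)
Effective Tm = 46 − 2×5 = 46 − 10 = 36°C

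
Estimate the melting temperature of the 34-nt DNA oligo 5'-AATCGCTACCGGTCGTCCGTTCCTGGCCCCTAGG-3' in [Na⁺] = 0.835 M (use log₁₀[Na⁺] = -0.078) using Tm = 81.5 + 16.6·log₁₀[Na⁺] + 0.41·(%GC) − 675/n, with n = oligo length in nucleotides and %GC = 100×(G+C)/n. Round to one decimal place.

86.9°C

Length n = 34. Scanning the sequence gives G=9, C=13, A=4, T=8.
G+C = 22, so %GC = 22/34 × 100 = 64.706%
Salt term: 16.6 × (-0.078) = -1.295
GC term: 0.41 × 64.706 = 26.529; length term: −675/34 = −19.853
Tm = 81.5 + (-1.295) + 26.529 − 19.853 = 86.881 → 86.9°C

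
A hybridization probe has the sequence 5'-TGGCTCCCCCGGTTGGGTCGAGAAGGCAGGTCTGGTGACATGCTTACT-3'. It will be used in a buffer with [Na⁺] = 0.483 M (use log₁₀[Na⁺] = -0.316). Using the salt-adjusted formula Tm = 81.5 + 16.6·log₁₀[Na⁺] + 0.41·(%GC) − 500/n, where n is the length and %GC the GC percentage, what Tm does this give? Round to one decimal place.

90.6°C

Length n = 48. T=12, C=12, G=17, A=7
G+C = 29, so %GC = 29/48 × 100 = 60.417%
Salt term: 16.6 × (-0.316) = -5.246
GC term: 0.41 × 60.417 = 24.771; length term: −500/48 = −10.417
Tm = 81.5 + (-5.246) + 24.771 − 10.417 = 90.608 → 90.6°C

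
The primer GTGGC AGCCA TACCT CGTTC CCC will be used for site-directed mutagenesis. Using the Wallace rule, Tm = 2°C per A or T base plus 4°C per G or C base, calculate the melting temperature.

Counting bases: G=5, T=5, C=10, A=3
So N_AT = 8 and N_GC = 15.
Tm = 4·15 + 2·8 = 60 + 16 = 76°C

76°C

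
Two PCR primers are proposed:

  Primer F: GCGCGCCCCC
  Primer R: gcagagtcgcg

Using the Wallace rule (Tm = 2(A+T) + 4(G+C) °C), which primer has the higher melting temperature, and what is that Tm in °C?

Primer F: A+T=0, G+C=10 → Tm = 2(0)+4(10) = 40°C
Primer R: A+T=3, G+C=8 → Tm = 2(3)+4(8) = 38°C
40°C vs 38°C → primer F is higher.

Primer F, 40°C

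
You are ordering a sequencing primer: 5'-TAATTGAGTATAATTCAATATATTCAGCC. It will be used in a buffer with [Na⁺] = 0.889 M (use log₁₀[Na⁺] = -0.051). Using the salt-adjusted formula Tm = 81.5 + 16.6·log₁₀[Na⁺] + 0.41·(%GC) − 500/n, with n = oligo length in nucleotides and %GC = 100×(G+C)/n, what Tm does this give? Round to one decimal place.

73.3°C

Length n = 29. T=11, C=4, A=11, G=3
G+C = 7, so %GC = 7/29 × 100 = 24.138%
Salt term: 16.6 × (-0.051) = -0.847
GC term: 0.41 × 24.138 = 9.897; length term: −500/29 = −17.241
Tm = 81.5 + (-0.847) + 9.897 − 17.241 = 73.309 → 73.3°C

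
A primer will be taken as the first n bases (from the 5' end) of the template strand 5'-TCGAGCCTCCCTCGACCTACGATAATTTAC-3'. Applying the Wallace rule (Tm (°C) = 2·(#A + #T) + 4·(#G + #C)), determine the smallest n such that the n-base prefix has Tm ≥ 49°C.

First 14 bases: TCGAGCCTCCCTCG → Tm = 48°C (< 49°C)
First 15 bases: TCGAGCCTCCCTCGA → Tm = 50°C (≥ 49°C)
Each additional base adds 2°C (A/T) or 4°C (G/C), so Tm is non-decreasing in n; n = 15 is the first length to reach 49°C.

n = 15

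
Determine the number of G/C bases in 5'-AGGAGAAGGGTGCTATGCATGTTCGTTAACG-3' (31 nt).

Base counts: T=8, C=4, A=8, G=11
G+C = 11 + 4 = 15

15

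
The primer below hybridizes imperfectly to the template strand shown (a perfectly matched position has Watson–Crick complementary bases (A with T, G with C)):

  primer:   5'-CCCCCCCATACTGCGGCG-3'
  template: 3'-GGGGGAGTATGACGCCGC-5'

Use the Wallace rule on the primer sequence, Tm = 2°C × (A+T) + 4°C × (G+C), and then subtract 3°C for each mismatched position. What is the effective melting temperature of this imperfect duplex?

Primer base counts: A=2, T=2, G=4, C=10 → A+T=4, G+C=14
Perfect-match Tm = 2(4) + 4(14) = 8 + 56 = 64°C
Mismatches (positions where the bases are not complementary): 1 (at position 6)
Effective Tm = 64 − 1×3 = 64 − 3 = 61°C

61°C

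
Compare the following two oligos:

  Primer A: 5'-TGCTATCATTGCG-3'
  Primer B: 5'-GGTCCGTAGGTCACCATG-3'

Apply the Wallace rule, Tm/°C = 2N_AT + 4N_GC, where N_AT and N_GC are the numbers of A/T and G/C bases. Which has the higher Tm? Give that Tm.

Primer B, 58°C

Primer A: A+T=7, G+C=6 → Tm = 2(7)+4(6) = 38°C
Primer B: A+T=7, G+C=11 → Tm = 2(7)+4(11) = 58°C
38°C vs 58°C → primer B is higher.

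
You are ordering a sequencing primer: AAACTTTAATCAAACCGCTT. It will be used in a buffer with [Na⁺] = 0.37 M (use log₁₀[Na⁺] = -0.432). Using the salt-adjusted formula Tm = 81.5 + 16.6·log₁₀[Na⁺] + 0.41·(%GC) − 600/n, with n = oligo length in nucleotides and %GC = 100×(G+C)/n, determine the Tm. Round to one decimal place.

Length n = 20. Counting bases: A=8, G=1, T=6, C=5
G+C = 6, so %GC = 6/20 × 100 = 30%
Salt term: 16.6 × (-0.432) = -7.171
GC term: 0.41 × 30 = 12.3; length term: −600/20 = −30
Tm = 81.5 + (-7.171) + 12.3 − 30 = 56.629 → 56.6°C

56.6°C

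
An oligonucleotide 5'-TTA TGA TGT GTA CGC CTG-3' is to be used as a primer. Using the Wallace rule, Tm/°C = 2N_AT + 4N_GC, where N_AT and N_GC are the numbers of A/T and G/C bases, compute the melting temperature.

Counting bases: C=3, G=5, A=3, T=7
AT pairs contribute 10, GC pairs contribute 8.
Tm = 4·8 + 2·10 = 32 + 20 = 52°C

52°C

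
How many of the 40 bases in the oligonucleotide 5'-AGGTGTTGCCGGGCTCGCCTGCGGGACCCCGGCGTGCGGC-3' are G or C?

Scanning the sequence gives G=18, A=2, T=6, C=14.
Total G or C: 18 + 14 = 32

32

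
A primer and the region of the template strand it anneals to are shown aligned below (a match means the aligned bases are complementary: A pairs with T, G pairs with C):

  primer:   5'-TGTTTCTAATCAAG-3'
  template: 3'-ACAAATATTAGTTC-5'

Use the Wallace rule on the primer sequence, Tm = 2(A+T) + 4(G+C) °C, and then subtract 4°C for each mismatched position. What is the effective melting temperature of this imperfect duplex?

32°C

Primer base counts: A=4, T=6, G=2, C=2 → A+T=10, G+C=4
Perfect-match Tm = 2(10) + 4(4) = 20 + 16 = 36°C
Mismatches (positions where the bases are not complementary): 1 (at position 6)
Effective Tm = 36 − 1×4 = 36 − 4 = 32°C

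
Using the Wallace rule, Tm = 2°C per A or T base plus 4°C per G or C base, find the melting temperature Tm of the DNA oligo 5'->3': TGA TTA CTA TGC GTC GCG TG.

60°C

C=4, A=3, G=6, T=7
So N_AT = 10 and N_GC = 10.
Tm = 2×10 + 4×10 = 60°C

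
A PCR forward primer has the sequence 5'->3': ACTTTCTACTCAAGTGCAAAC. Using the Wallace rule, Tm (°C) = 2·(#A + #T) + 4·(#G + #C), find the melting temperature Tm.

G=2, T=6, A=7, C=6
A+T = 13, G+C = 8
Tm = 2×13 + 4×8 = 58°C

58°C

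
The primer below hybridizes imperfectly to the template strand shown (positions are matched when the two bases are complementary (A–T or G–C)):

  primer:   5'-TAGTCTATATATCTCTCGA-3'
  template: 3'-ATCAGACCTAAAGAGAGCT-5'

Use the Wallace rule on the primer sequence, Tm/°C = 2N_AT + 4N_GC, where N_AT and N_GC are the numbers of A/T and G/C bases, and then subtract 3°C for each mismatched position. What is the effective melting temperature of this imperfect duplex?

41°C

Primer base counts: A=5, T=8, G=2, C=4 → A+T=13, G+C=6
Perfect-match Tm = 2(13) + 4(6) = 26 + 24 = 50°C
Mismatches (positions where the bases are not complementary): 3 (at positions 7, 8, 11)
Effective Tm = 50 − 3×3 = 50 − 9 = 41°C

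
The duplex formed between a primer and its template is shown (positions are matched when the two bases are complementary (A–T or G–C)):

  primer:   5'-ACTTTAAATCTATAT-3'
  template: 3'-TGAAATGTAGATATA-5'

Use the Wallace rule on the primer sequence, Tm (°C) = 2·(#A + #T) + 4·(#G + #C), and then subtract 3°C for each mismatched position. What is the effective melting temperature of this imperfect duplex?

Primer base counts: A=6, T=7, G=0, C=2 → A+T=13, G+C=2
Perfect-match Tm = 2(13) + 4(2) = 26 + 8 = 34°C
Mismatches (positions where the bases are not complementary): 1 (at position 7)
Effective Tm = 34 − 1×3 = 34 − 3 = 31°C

31°C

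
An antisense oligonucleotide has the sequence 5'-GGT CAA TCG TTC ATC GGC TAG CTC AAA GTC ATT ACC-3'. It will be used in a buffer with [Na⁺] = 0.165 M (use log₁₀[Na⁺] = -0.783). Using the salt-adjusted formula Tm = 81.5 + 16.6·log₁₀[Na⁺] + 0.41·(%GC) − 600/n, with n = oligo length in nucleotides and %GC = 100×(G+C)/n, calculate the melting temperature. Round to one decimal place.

71.2°C

Length n = 36. Scanning the sequence gives T=10, A=9, G=7, C=10.
G+C = 17, so %GC = 17/36 × 100 = 47.222%
Salt term: 16.6 × (-0.783) = -12.998
GC term: 0.41 × 47.222 = 19.361; length term: −600/36 = −16.667
Tm = 81.5 + (-12.998) + 19.361 − 16.667 = 71.196 → 71.2°C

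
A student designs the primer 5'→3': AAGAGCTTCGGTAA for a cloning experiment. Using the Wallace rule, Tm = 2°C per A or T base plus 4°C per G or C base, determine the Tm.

Base counts: A=5, C=2, G=4, T=3
A+T = 8, G+C = 6
Tm = 2×8 + 4×6 = 40°C

40°C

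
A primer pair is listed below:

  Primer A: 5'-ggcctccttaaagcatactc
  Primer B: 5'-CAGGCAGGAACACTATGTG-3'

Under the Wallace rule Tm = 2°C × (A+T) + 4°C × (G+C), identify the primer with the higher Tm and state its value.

Primer A, 60°C

Primer A: A+T=10, G+C=10 → Tm = 2(10)+4(10) = 60°C
Primer B: A+T=9, G+C=10 → Tm = 2(9)+4(10) = 58°C
60°C vs 58°C → primer A is higher.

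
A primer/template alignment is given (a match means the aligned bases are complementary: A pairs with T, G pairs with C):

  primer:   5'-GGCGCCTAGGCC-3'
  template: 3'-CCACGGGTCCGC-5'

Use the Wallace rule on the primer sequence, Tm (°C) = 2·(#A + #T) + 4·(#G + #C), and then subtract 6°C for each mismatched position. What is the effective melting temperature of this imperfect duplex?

Primer base counts: A=1, T=1, G=5, C=5 → A+T=2, G+C=10
Perfect-match Tm = 2(2) + 4(10) = 4 + 40 = 44°C
Mismatches (positions where the bases are not complementary): 3 (at positions 3, 7, 12)
Effective Tm = 44 − 3×6 = 44 − 18 = 26°C

26°C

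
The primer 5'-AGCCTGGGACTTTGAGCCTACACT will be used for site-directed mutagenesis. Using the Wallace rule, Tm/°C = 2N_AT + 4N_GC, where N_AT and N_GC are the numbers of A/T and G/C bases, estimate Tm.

Counting bases: A=5, G=6, T=6, C=7
So N_AT = 11 and N_GC = 13.
Tm = 2(11) + 4(13) = 22 + 52 = 74°C

74°C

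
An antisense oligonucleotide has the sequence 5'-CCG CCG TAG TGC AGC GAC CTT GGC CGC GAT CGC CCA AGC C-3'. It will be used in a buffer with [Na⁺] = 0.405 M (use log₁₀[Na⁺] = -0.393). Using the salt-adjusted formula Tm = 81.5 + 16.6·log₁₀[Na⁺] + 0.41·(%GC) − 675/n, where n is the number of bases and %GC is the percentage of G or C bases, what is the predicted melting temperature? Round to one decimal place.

87.8°C

Length n = 40. Scanning the sequence gives T=5, G=12, C=17, A=6.
G+C = 29, so %GC = 29/40 × 100 = 72.5%
Salt term: 16.6 × (-0.393) = -6.524
GC term: 0.41 × 72.5 = 29.725; length term: −675/40 = −16.875
Tm = 81.5 + (-6.524) + 29.725 − 16.875 = 87.826 → 87.8°C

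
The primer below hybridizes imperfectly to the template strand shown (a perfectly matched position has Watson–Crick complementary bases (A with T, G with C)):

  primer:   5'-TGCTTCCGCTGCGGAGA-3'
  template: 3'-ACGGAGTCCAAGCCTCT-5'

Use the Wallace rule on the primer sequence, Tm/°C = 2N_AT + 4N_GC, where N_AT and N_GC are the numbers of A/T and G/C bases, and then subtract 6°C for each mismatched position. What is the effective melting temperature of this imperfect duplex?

Primer base counts: A=2, T=4, G=6, C=5 → A+T=6, G+C=11
Perfect-match Tm = 2(6) + 4(11) = 12 + 44 = 56°C
Mismatches (positions where the bases are not complementary): 4 (at positions 4, 7, 9, 11)
Effective Tm = 56 − 4×6 = 56 − 24 = 32°C

32°C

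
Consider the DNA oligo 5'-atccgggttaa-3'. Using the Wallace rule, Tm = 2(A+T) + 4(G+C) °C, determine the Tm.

32°C

T=3, A=3, C=2, G=3
A+T = 6, G+C = 5
Tm = 2(6) + 4(5) = 12 + 20 = 32°C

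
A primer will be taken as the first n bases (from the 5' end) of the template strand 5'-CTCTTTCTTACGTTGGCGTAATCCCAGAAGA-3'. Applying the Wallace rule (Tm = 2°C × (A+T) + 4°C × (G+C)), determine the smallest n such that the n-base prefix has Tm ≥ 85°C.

n = 30

First 29 bases: CTCTTTCTTACGTTGGCGTAATCCCAGAA → Tm = 84°C (< 85°C)
First 30 bases: CTCTTTCTTACGTTGGCGTAATCCCAGAAG → Tm = 88°C (≥ 85°C)
Each additional base adds 2°C (A/T) or 4°C (G/C), so Tm is non-decreasing in n; n = 30 is the first length to reach 85°C.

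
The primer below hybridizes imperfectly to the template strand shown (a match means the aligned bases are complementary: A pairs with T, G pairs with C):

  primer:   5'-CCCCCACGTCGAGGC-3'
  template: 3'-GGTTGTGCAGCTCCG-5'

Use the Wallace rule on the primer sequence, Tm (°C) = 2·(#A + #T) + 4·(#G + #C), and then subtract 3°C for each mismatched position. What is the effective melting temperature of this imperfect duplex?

Primer base counts: A=2, T=1, G=4, C=8 → A+T=3, G+C=12
Perfect-match Tm = 2(3) + 4(12) = 6 + 48 = 54°C
Mismatches (positions where the bases are not complementary): 2 (at positions 3, 4)
Effective Tm = 54 − 2×3 = 54 − 6 = 48°C

48°C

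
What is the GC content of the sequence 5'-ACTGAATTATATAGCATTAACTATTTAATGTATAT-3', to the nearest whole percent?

17%

Base counts: A=14, C=3, T=15, G=3
G+C = 3 + 3 = 6 out of 35 bases
%GC = 6/35 × 100 = 17.14% ≈ 17%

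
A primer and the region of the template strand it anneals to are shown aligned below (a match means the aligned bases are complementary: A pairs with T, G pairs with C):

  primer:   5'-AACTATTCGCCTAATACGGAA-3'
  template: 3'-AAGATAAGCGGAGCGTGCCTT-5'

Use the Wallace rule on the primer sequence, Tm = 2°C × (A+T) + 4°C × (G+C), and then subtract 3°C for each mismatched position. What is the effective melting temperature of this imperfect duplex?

43°C

Primer base counts: A=8, T=5, G=3, C=5 → A+T=13, G+C=8
Perfect-match Tm = 2(13) + 4(8) = 26 + 32 = 58°C
Mismatches (positions where the bases are not complementary): 5 (at positions 1, 2, 13, 14, 15)
Effective Tm = 58 − 5×3 = 58 − 15 = 43°C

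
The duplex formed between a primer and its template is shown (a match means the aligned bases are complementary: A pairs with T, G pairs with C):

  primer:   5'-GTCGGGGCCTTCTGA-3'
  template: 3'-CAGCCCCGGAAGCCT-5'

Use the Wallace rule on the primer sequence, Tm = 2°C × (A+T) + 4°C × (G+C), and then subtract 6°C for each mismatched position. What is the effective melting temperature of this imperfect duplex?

Primer base counts: A=1, T=4, G=6, C=4 → A+T=5, G+C=10
Perfect-match Tm = 2(5) + 4(10) = 10 + 40 = 50°C
Mismatches (positions where the bases are not complementary): 1 (at position 13)
Effective Tm = 50 − 1×6 = 50 − 6 = 44°C

44°C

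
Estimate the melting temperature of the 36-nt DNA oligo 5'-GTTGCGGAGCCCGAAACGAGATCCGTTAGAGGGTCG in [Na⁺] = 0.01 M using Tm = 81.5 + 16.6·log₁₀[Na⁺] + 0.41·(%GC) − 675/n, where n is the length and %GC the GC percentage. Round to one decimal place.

54.6°C

Length n = 36. Counting bases: G=14, C=8, T=6, A=8
G+C = 22, so %GC = 22/36 × 100 = 61.111%
Salt term: 16.6 × (-2) = -33.2
GC term: 0.41 × 61.111 = 25.056; length term: −675/36 = −18.75
Tm = 81.5 + (-33.2) + 25.056 − 18.75 = 54.606 → 54.6°C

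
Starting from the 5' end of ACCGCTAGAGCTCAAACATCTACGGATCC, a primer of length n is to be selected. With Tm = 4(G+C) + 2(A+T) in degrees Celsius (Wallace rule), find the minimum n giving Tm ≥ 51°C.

n = 17

First 16 bases: ACCGCTAGAGCTCAAA → Tm = 48°C (< 51°C)
First 17 bases: ACCGCTAGAGCTCAAAC → Tm = 52°C (≥ 51°C)
Since every base adds ≥2°C, Tm only increases with n, so the threshold is first crossed at n = 17.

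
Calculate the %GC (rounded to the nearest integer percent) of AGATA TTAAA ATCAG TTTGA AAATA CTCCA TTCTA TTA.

21%

Counting bases: C=5, A=16, G=3, T=14
G+C = 3 + 5 = 8 out of 38 bases
%GC = 8/38 × 100 = 21.05% ≈ 21%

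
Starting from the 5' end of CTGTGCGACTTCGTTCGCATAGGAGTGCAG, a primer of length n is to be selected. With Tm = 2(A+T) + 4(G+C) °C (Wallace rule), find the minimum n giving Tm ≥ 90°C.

First 28 bases: CTGTGCGACTTCGTTCGCATAGGAGTGC → Tm = 88°C (< 90°C)
First 29 bases: CTGTGCGACTTCGTTCGCATAGGAGTGCA → Tm = 90°C (≥ 90°C)
Each additional base adds 2°C (A/T) or 4°C (G/C), so Tm is non-decreasing in n; n = 29 is the first length to reach 90°C.

n = 29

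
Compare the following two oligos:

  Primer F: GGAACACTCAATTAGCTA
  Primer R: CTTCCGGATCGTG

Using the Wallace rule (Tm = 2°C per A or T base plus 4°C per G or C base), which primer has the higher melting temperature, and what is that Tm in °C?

Primer F: A+T=11, G+C=7 → Tm = 2(11)+4(7) = 50°C
Primer R: A+T=5, G+C=8 → Tm = 2(5)+4(8) = 42°C
50°C vs 42°C → primer F is higher.

Primer F, 50°C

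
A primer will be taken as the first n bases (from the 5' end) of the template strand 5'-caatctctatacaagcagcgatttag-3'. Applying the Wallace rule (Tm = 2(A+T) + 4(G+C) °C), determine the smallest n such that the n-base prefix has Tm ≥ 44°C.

First 15 bases: CAATCTCTATACAAG → Tm = 40°C (< 44°C)
First 16 bases: CAATCTCTATACAAGC → Tm = 44°C (≥ 44°C)
Since every base adds ≥2°C, Tm only increases with n, so the threshold is first crossed at n = 16.

n = 16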